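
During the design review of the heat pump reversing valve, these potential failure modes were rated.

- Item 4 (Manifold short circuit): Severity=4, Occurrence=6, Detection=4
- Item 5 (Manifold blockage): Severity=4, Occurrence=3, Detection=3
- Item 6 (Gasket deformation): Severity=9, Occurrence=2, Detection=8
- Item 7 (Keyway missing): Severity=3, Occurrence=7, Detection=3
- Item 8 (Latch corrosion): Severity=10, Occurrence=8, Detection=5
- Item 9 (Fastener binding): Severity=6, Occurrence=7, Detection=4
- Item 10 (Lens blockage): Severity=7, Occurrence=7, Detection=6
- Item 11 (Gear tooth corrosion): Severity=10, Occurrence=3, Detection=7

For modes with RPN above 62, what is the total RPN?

RPN = Severity × Occurrence × Detection:
  Item 4: 4 × 6 × 4 = 96
  Item 5: 4 × 3 × 3 = 36
  Item 6: 9 × 2 × 8 = 144
  Item 7: 3 × 7 × 3 = 63
  Item 8: 10 × 8 × 5 = 400
  Item 9: 6 × 7 × 4 = 168
  Item 10: 7 × 7 × 6 = 294
  Item 11: 10 × 3 × 7 = 210
RPN > 62: Item 4 (96), Item 6 (144), Item 7 (63), Item 8 (400), Item 9 (168), Item 10 (294), Item 11 (210).
Sum: 96 + 144 + 63 + 400 + 168 + 294 + 210 = 1375.

1375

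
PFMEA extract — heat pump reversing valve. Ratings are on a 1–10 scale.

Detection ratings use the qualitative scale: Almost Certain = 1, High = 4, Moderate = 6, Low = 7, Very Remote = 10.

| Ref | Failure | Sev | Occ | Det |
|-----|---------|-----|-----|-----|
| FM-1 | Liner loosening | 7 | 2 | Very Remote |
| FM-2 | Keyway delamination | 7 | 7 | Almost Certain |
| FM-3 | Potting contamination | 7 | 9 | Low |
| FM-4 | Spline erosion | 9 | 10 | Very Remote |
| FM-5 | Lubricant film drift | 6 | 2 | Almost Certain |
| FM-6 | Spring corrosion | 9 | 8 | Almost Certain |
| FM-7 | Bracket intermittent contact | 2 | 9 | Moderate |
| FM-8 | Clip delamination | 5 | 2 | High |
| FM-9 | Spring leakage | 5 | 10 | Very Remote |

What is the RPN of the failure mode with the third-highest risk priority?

441

RPN = Severity × Occurrence × Detection:
  FM-1: 7 × 2 × 10 = 140
  FM-2: 7 × 7 × 1 = 49
  FM-3: 7 × 9 × 7 = 441
  FM-4: 9 × 10 × 10 = 900
  FM-5: 6 × 2 × 1 = 12
  FM-6: 9 × 8 × 1 = 72
  FM-7: 2 × 9 × 6 = 108
  FM-8: 5 × 2 × 4 = 40
  FM-9: 5 × 10 × 10 = 500
Sorted descending: 900, 500, 441, 140, 108, 72, 49, 40, 12.
The third-highest RPN is 441 (FM-3).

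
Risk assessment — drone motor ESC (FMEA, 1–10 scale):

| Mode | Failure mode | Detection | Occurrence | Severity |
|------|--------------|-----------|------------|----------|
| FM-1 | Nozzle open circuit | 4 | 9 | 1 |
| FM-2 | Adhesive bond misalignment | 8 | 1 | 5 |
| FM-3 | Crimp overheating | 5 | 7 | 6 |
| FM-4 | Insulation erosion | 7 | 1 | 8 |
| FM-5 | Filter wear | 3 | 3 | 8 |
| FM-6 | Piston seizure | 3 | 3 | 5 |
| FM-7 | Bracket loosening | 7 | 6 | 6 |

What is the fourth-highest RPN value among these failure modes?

56

RPN = Severity × Occurrence × Detection:
  FM-1: 1 × 9 × 4 = 36
  FM-2: 5 × 1 × 8 = 40
  FM-3: 6 × 7 × 5 = 210
  FM-4: 8 × 1 × 7 = 56
  FM-5: 8 × 3 × 3 = 72
  FM-6: 5 × 3 × 3 = 45
  FM-7: 6 × 6 × 7 = 252
Sorted descending: 252, 210, 72, 56, 45, 40, 36.
The fourth-highest RPN is 56 (FM-4).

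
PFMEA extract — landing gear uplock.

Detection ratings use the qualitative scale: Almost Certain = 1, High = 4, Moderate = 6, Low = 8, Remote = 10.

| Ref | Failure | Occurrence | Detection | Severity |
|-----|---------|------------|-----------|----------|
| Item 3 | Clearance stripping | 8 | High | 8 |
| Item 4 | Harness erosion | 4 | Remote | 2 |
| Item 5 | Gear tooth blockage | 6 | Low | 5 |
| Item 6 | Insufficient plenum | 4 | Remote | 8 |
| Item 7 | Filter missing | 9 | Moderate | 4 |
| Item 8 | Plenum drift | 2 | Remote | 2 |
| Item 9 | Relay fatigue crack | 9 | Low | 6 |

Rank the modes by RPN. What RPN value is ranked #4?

240

RPN = Severity × Occurrence × Detection:
  Item 3: 8 × 8 × 4 = 256
  Item 4: 2 × 4 × 10 = 80
  Item 5: 5 × 6 × 8 = 240
  Item 6: 8 × 4 × 10 = 320
  Item 7: 4 × 9 × 6 = 216
  Item 8: 2 × 2 × 10 = 40
  Item 9: 6 × 9 × 8 = 432
Sorted descending: 432, 320, 256, 240, 216, 80, 40.
The fourth-highest RPN is 240 (Item 5).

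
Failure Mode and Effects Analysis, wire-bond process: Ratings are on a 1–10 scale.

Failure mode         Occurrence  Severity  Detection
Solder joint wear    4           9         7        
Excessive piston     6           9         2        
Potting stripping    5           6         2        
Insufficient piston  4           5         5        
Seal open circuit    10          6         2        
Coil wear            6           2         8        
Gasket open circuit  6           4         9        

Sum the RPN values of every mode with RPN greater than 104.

696

RPN = Severity × Occurrence × Detection:
  Solder joint wear: 9 × 4 × 7 = 252
  Excessive piston: 9 × 6 × 2 = 108
  Potting stripping: 6 × 5 × 2 = 60
  Insufficient piston: 5 × 4 × 5 = 100
  Seal open circuit: 6 × 10 × 2 = 120
  Coil wear: 2 × 6 × 8 = 96
  Gasket open circuit: 4 × 6 × 9 = 216
RPN > 104: Solder joint wear (252), Excessive piston (108), Seal open circuit (120), Gasket open circuit (216).
Sum: 252 + 108 + 120 + 216 = 696.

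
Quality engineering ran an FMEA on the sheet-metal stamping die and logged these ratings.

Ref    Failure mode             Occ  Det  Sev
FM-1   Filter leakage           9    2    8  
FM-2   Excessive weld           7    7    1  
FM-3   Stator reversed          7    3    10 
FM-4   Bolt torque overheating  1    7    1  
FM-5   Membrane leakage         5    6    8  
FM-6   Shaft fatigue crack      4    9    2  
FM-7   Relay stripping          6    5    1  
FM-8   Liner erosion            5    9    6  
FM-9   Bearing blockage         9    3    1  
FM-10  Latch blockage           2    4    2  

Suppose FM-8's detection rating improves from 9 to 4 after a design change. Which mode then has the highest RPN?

RPN = Severity × Occurrence × Detection:
  FM-1: 8 × 9 × 2 = 144
  FM-2: 1 × 7 × 7 = 49
  FM-3: 10 × 7 × 3 = 210
  FM-4: 1 × 1 × 7 = 7
  FM-5: 8 × 5 × 6 = 240
  FM-6: 2 × 4 × 9 = 72
  FM-7: 1 × 6 × 5 = 30
  FM-8: 6 × 5 × 9 = 270
  FM-9: 1 × 9 × 3 = 27
  FM-10: 2 × 2 × 4 = 16
After action: FM-8 → 6 × 5 × 4 = 120.
Revised RPNs: FM-5=240, FM-3=210, FM-1=144, FM-8=120, FM-6=72, FM-2=49, FM-7=30, FM-9=27, FM-10=16, FM-4=7.
Highest is now FM-5 (240).

FM-5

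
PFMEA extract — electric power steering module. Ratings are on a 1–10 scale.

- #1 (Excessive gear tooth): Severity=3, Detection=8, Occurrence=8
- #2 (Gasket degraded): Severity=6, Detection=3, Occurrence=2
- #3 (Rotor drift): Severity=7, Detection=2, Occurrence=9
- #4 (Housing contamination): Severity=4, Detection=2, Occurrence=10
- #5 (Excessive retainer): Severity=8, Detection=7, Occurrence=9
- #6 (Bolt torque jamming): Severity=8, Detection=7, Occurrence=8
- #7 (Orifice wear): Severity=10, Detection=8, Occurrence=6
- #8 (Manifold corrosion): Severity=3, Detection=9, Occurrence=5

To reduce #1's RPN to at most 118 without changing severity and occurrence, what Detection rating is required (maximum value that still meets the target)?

4

#1: S=3, O=8, D=8 → current RPN = 192.
Fixed product = 24. Need 24 × D ≤ 118, so D ≤ 118/24 = 4.92.
Maximum integer Detection rating = 4 (gives RPN 96; D=5 would give 120 > 118).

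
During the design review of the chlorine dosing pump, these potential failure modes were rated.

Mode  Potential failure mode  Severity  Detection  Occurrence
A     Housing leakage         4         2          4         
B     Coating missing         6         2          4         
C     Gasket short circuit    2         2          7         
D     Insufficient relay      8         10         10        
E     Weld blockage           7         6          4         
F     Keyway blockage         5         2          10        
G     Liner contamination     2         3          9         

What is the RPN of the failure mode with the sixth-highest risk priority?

32

RPN = Severity × Occurrence × Detection:
  A: 4 × 4 × 2 = 32
  B: 6 × 4 × 2 = 48
  C: 2 × 7 × 2 = 28
  D: 8 × 10 × 10 = 800
  E: 7 × 4 × 6 = 168
  F: 5 × 10 × 2 = 100
  G: 2 × 9 × 3 = 54
Sorted descending: 800, 168, 100, 54, 48, 32, 28.
The sixth-highest RPN is 32 (A).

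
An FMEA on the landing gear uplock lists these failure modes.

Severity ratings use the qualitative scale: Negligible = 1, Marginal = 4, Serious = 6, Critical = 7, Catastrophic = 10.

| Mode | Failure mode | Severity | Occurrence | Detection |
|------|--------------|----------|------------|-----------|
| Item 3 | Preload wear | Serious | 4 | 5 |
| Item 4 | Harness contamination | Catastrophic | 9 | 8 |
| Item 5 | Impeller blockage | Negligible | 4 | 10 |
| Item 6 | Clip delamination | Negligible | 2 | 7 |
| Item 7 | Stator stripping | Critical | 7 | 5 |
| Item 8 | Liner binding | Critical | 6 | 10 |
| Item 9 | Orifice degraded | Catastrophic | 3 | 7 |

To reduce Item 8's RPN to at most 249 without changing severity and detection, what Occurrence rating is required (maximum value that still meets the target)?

3

Item 8: S=7, O=6, D=10 → current RPN = 420.
Fixed product = 70. Need 70 × O ≤ 249, so O ≤ 249/70 = 3.56.
Maximum integer Occurrence rating = 3 (gives RPN 210; O=4 would give 280 > 249).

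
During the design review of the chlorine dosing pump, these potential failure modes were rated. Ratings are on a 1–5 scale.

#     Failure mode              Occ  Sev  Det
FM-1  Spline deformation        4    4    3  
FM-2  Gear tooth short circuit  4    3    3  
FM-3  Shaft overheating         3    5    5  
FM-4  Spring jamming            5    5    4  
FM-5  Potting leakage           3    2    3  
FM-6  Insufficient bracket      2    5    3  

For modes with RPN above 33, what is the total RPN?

RPN = Severity × Occurrence × Detection:
  FM-1: 4 × 4 × 3 = 48
  FM-2: 3 × 4 × 3 = 36
  FM-3: 5 × 3 × 5 = 75
  FM-4: 5 × 5 × 4 = 100
  FM-5: 2 × 3 × 3 = 18
  FM-6: 5 × 2 × 3 = 30
RPN > 33: FM-1 (48), FM-2 (36), FM-3 (75), FM-4 (100).
Sum: 48 + 36 + 75 + 100 = 259.

259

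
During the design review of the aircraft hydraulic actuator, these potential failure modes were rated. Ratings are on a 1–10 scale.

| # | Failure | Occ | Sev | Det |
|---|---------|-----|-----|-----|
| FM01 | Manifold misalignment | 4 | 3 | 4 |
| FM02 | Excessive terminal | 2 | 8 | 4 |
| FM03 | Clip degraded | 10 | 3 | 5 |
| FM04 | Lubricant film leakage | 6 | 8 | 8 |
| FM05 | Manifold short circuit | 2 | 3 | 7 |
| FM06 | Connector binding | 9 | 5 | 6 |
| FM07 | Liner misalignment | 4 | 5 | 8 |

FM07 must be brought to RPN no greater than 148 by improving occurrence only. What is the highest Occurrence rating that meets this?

FM07: S=5, O=4, D=8 → current RPN = 160.
Fixed product = 40. Need 40 × O ≤ 148, so O ≤ 148/40 = 3.70.
Maximum integer Occurrence rating = 3 (gives RPN 120; O=4 would give 160 > 148).

3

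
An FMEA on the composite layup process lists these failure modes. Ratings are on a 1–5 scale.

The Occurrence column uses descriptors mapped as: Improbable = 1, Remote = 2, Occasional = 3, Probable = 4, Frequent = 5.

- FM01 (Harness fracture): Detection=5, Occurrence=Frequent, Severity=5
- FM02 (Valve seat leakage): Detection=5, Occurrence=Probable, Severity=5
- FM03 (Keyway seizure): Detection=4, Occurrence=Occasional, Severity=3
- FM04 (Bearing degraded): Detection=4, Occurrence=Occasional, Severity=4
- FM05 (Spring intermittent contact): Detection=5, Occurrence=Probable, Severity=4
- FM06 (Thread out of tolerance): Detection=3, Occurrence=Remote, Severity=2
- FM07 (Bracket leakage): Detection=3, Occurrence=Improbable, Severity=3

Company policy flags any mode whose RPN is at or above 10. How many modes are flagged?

RPN = Severity × Occurrence × Detection:
  FM01: 5 × 5 × 5 = 125
  FM02: 5 × 4 × 5 = 100
  FM03: 3 × 3 × 4 = 36
  FM04: 4 × 3 × 4 = 48
  FM05: 4 × 4 × 5 = 80
  FM06: 2 × 2 × 3 = 12
  FM07: 3 × 1 × 3 = 9
Modes with RPN ≥ 10: FM01 (125), FM02 (100), FM03 (36), FM04 (48), FM05 (80), FM06 (12) → 6.

6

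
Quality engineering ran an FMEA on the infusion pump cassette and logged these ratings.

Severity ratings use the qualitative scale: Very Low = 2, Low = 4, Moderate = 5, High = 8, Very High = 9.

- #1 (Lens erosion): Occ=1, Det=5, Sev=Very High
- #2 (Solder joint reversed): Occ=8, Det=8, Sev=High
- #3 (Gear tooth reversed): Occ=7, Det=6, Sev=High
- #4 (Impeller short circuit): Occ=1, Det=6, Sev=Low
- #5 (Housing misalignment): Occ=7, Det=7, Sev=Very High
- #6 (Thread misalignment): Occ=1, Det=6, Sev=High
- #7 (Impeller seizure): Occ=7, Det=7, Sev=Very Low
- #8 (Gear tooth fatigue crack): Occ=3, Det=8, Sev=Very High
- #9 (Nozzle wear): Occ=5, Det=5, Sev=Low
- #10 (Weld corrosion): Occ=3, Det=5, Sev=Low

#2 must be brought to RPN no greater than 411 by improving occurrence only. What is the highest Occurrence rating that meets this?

#2: S=8, O=8, D=8 → current RPN = 512.
Fixed product = 64. Need 64 × O ≤ 411, so O ≤ 411/64 = 6.42.
Maximum integer Occurrence rating = 6 (gives RPN 384; O=7 would give 448 > 411).

6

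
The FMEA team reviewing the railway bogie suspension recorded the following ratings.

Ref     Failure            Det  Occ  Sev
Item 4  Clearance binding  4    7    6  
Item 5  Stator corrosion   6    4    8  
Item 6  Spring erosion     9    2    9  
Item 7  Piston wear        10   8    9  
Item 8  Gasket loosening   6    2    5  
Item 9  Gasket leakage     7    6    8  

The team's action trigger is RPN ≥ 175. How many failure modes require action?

RPN = Severity × Occurrence × Detection:
  Item 4: 6 × 7 × 4 = 168
  Item 5: 8 × 4 × 6 = 192
  Item 6: 9 × 2 × 9 = 162
  Item 7: 9 × 8 × 10 = 720
  Item 8: 5 × 2 × 6 = 60
  Item 9: 8 × 6 × 7 = 336
Modes with RPN ≥ 175: Item 5 (192), Item 7 (720), Item 9 (336) → 3.

3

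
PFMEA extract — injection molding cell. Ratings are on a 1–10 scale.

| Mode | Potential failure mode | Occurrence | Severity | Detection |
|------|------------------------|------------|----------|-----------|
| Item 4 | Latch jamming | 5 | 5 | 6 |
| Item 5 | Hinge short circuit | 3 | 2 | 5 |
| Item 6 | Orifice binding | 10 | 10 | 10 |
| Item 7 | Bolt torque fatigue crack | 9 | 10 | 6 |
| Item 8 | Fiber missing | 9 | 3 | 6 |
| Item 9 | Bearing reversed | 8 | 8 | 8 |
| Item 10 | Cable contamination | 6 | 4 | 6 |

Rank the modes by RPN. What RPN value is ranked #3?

512

RPN = Severity × Occurrence × Detection:
  Item 4: 5 × 5 × 6 = 150
  Item 5: 2 × 3 × 5 = 30
  Item 6: 10 × 10 × 10 = 1000
  Item 7: 10 × 9 × 6 = 540
  Item 8: 3 × 9 × 6 = 162
  Item 9: 8 × 8 × 8 = 512
  Item 10: 4 × 6 × 6 = 144
Sorted descending: 1000, 540, 512, 162, 150, 144, 30.
The third-highest RPN is 512 (Item 9).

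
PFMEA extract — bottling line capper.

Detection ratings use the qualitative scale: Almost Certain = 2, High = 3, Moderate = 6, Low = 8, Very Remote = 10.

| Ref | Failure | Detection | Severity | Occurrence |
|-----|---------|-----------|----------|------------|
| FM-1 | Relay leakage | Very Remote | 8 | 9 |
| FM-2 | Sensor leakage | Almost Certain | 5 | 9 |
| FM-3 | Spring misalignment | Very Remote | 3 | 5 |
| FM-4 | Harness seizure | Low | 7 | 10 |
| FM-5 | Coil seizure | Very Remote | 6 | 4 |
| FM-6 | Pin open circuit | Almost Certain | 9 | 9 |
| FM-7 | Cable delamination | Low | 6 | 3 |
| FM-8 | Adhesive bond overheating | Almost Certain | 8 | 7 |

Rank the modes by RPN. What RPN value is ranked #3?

RPN = Severity × Occurrence × Detection:
  FM-1: 8 × 9 × 10 = 720
  FM-2: 5 × 9 × 2 = 90
  FM-3: 3 × 5 × 10 = 150
  FM-4: 7 × 10 × 8 = 560
  FM-5: 6 × 4 × 10 = 240
  FM-6: 9 × 9 × 2 = 162
  FM-7: 6 × 3 × 8 = 144
  FM-8: 8 × 7 × 2 = 112
Sorted descending: 720, 560, 240, 162, 150, 144, 112, 90.
The third-highest RPN is 240 (FM-5).

240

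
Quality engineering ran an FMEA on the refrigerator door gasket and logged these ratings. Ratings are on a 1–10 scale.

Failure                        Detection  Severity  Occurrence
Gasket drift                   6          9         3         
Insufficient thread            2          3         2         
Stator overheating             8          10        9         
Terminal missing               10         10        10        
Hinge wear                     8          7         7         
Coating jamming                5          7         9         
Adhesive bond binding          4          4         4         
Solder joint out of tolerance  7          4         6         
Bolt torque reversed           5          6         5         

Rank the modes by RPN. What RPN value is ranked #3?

392

RPN = Severity × Occurrence × Detection:
  Gasket drift: 9 × 3 × 6 = 162
  Insufficient thread: 3 × 2 × 2 = 12
  Stator overheating: 10 × 9 × 8 = 720
  Terminal missing: 10 × 10 × 10 = 1000
  Hinge wear: 7 × 7 × 8 = 392
  Coating jamming: 7 × 9 × 5 = 315
  Adhesive bond binding: 4 × 4 × 4 = 64
  Solder joint out of tolerance: 4 × 6 × 7 = 168
  Bolt torque reversed: 6 × 5 × 5 = 150
Sorted descending: 1000, 720, 392, 315, 168, 162, 150, 64, 12.
The third-highest RPN is 392 (Hinge wear).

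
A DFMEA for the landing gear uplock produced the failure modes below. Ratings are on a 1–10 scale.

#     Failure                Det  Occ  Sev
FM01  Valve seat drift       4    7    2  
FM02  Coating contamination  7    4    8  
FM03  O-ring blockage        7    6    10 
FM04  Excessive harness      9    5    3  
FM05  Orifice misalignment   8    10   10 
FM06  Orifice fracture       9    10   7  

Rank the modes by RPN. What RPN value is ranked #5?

135

RPN = Severity × Occurrence × Detection:
  FM01: 2 × 7 × 4 = 56
  FM02: 8 × 4 × 7 = 224
  FM03: 10 × 6 × 7 = 420
  FM04: 3 × 5 × 9 = 135
  FM05: 10 × 10 × 8 = 800
  FM06: 7 × 10 × 9 = 630
Sorted descending: 800, 630, 420, 224, 135, 56.
The fifth-highest RPN is 135 (FM04).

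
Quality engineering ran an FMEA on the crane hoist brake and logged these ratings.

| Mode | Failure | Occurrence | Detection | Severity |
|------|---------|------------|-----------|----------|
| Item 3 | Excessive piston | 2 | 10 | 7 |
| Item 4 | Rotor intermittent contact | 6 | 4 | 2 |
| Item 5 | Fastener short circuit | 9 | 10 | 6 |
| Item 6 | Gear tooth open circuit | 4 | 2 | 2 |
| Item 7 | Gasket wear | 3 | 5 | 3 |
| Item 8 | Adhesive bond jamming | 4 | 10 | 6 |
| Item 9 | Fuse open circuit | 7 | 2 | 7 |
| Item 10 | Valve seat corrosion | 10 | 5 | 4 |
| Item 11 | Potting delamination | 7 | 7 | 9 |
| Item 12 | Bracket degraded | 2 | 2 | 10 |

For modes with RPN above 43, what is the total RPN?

1752

RPN = Severity × Occurrence × Detection:
  Item 3: 7 × 2 × 10 = 140
  Item 4: 2 × 6 × 4 = 48
  Item 5: 6 × 9 × 10 = 540
  Item 6: 2 × 4 × 2 = 16
  Item 7: 3 × 3 × 5 = 45
  Item 8: 6 × 4 × 10 = 240
  Item 9: 7 × 7 × 2 = 98
  Item 10: 4 × 10 × 5 = 200
  Item 11: 9 × 7 × 7 = 441
  Item 12: 10 × 2 × 2 = 40
RPN > 43: Item 3 (140), Item 4 (48), Item 5 (540), Item 7 (45), Item 8 (240), Item 9 (98), Item 10 (200), Item 11 (441).
Sum: 140 + 48 + 540 + 45 + 240 + 98 + 200 + 441 = 1752.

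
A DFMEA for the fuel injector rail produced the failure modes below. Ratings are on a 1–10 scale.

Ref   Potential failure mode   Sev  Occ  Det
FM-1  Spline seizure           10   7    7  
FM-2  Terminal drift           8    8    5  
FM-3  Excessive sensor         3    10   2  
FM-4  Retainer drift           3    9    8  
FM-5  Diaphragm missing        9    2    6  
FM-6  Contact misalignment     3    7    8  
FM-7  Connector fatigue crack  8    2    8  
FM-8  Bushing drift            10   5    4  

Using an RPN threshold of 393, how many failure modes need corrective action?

1

RPN = Severity × Occurrence × Detection:
  FM-1: 10 × 7 × 7 = 490
  FM-2: 8 × 8 × 5 = 320
  FM-3: 3 × 10 × 2 = 60
  FM-4: 3 × 9 × 8 = 216
  FM-5: 9 × 2 × 6 = 108
  FM-6: 3 × 7 × 8 = 168
  FM-7: 8 × 2 × 8 = 128
  FM-8: 10 × 5 × 4 = 200
Modes with RPN ≥ 393: FM-1 (490) → 1.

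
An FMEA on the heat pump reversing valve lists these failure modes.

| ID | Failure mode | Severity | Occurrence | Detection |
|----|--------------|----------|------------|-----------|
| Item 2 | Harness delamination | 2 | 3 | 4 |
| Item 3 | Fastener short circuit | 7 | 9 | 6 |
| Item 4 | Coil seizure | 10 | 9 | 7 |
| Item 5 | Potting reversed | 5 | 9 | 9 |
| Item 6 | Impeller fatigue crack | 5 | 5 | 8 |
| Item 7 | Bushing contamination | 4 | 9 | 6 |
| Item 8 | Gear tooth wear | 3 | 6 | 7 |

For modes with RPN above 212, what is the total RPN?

RPN = Severity × Occurrence × Detection:
  Item 2: 2 × 3 × 4 = 24
  Item 3: 7 × 9 × 6 = 378
  Item 4: 10 × 9 × 7 = 630
  Item 5: 5 × 9 × 9 = 405
  Item 6: 5 × 5 × 8 = 200
  Item 7: 4 × 9 × 6 = 216
  Item 8: 3 × 6 × 7 = 126
RPN > 212: Item 3 (378), Item 4 (630), Item 5 (405), Item 7 (216).
Sum: 378 + 630 + 405 + 216 = 1629.

1629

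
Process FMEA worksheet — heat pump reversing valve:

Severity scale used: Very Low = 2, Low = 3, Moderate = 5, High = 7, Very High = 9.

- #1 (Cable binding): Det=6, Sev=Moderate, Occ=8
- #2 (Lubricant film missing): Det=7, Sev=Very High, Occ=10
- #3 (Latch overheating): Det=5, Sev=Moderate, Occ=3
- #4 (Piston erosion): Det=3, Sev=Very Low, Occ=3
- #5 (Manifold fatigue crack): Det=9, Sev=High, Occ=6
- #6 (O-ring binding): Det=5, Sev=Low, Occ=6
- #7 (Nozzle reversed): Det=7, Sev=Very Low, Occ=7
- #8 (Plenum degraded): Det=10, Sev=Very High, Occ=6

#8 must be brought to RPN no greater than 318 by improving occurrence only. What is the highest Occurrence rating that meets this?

#8: S=9, O=6, D=10 → current RPN = 540.
Fixed product = 90. Need 90 × O ≤ 318, so O ≤ 318/90 = 3.53.
Maximum integer Occurrence rating = 3 (gives RPN 270; O=4 would give 360 > 318).

3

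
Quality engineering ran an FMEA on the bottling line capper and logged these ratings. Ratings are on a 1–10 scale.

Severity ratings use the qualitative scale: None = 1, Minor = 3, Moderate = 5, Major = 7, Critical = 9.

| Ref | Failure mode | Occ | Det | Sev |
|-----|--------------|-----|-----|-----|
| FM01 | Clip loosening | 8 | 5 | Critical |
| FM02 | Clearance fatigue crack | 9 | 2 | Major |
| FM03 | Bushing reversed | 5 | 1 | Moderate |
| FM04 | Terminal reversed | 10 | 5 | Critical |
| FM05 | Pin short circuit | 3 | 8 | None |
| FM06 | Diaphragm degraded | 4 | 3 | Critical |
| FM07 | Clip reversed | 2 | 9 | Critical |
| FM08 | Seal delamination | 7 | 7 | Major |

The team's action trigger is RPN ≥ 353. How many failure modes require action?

2

RPN = Severity × Occurrence × Detection:
  FM01: 9 × 8 × 5 = 360
  FM02: 7 × 9 × 2 = 126
  FM03: 5 × 5 × 1 = 25
  FM04: 9 × 10 × 5 = 450
  FM05: 1 × 3 × 8 = 24
  FM06: 9 × 4 × 3 = 108
  FM07: 9 × 2 × 9 = 162
  FM08: 7 × 7 × 7 = 343
Modes with RPN ≥ 353: FM01 (360), FM04 (450) → 2.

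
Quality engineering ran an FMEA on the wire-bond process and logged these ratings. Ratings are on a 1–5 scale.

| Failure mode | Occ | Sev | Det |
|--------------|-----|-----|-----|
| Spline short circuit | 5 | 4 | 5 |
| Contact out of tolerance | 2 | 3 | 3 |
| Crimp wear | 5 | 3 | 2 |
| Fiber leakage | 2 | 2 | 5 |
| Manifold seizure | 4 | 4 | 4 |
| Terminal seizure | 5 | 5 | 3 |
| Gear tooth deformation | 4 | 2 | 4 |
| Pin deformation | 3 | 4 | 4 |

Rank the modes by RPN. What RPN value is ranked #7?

RPN = Severity × Occurrence × Detection:
  Spline short circuit: 4 × 5 × 5 = 100
  Contact out of tolerance: 3 × 2 × 3 = 18
  Crimp wear: 3 × 5 × 2 = 30
  Fiber leakage: 2 × 2 × 5 = 20
  Manifold seizure: 4 × 4 × 4 = 64
  Terminal seizure: 5 × 5 × 3 = 75
  Gear tooth deformation: 2 × 4 × 4 = 32
  Pin deformation: 4 × 3 × 4 = 48
Sorted descending: 100, 75, 64, 48, 32, 30, 20, 18.
The seventh-highest RPN is 20 (Fiber leakage).

20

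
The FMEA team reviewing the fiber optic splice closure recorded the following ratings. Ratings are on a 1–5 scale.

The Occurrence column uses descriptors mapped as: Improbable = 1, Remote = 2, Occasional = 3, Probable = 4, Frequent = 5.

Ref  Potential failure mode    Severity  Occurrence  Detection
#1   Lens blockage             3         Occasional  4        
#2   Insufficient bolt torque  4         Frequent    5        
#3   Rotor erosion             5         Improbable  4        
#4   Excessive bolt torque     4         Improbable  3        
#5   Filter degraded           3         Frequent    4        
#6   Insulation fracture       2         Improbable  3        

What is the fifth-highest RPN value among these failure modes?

12

RPN = Severity × Occurrence × Detection:
  #1: 3 × 3 × 4 = 36
  #2: 4 × 5 × 5 = 100
  #3: 5 × 1 × 4 = 20
  #4: 4 × 1 × 3 = 12
  #5: 3 × 5 × 4 = 60
  #6: 2 × 1 × 3 = 6
Sorted descending: 100, 60, 36, 20, 12, 6.
The fifth-highest RPN is 12 (#4).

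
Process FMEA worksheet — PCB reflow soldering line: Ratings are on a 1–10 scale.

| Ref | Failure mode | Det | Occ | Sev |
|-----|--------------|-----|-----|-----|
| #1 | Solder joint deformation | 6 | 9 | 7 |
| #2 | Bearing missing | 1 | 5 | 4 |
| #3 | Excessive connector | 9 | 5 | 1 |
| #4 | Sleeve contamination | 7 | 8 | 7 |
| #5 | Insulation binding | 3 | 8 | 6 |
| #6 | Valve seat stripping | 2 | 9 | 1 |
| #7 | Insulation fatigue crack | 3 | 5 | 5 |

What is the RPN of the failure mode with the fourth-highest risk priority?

RPN = Severity × Occurrence × Detection:
  #1: 7 × 9 × 6 = 378
  #2: 4 × 5 × 1 = 20
  #3: 1 × 5 × 9 = 45
  #4: 7 × 8 × 7 = 392
  #5: 6 × 8 × 3 = 144
  #6: 1 × 9 × 2 = 18
  #7: 5 × 5 × 3 = 75
Sorted descending: 392, 378, 144, 75, 45, 20, 18.
The fourth-highest RPN is 75 (#7).

75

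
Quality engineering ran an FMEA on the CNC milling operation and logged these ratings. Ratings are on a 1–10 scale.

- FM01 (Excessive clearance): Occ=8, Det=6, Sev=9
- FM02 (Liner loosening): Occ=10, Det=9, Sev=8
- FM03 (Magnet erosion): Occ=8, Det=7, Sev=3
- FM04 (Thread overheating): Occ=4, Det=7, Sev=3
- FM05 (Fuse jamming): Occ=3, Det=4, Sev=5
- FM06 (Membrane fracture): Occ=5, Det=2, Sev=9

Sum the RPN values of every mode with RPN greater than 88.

RPN = Severity × Occurrence × Detection:
  FM01: 9 × 8 × 6 = 432
  FM02: 8 × 10 × 9 = 720
  FM03: 3 × 8 × 7 = 168
  FM04: 3 × 4 × 7 = 84
  FM05: 5 × 3 × 4 = 60
  FM06: 9 × 5 × 2 = 90
RPN > 88: FM01 (432), FM02 (720), FM03 (168), FM06 (90).
Sum: 432 + 720 + 168 + 90 = 1410.

1410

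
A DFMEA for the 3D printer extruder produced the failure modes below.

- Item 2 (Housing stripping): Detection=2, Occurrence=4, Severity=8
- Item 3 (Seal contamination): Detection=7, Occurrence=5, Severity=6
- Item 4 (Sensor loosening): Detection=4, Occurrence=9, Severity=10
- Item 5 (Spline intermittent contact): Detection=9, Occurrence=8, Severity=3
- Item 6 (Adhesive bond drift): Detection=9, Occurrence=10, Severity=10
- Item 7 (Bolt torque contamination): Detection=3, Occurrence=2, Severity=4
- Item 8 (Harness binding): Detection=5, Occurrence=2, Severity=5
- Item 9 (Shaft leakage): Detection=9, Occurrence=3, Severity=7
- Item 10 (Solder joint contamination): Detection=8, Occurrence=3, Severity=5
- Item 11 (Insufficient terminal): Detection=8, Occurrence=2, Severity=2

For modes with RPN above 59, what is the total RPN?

2059

RPN = Severity × Occurrence × Detection:
  Item 2: 8 × 4 × 2 = 64
  Item 3: 6 × 5 × 7 = 210
  Item 4: 10 × 9 × 4 = 360
  Item 5: 3 × 8 × 9 = 216
  Item 6: 10 × 10 × 9 = 900
  Item 7: 4 × 2 × 3 = 24
  Item 8: 5 × 2 × 5 = 50
  Item 9: 7 × 3 × 9 = 189
  Item 10: 5 × 3 × 8 = 120
  Item 11: 2 × 2 × 8 = 32
RPN > 59: Item 2 (64), Item 3 (210), Item 4 (360), Item 5 (216), Item 6 (900), Item 9 (189), Item 10 (120).
Sum: 64 + 210 + 360 + 216 + 900 + 189 + 120 = 2059.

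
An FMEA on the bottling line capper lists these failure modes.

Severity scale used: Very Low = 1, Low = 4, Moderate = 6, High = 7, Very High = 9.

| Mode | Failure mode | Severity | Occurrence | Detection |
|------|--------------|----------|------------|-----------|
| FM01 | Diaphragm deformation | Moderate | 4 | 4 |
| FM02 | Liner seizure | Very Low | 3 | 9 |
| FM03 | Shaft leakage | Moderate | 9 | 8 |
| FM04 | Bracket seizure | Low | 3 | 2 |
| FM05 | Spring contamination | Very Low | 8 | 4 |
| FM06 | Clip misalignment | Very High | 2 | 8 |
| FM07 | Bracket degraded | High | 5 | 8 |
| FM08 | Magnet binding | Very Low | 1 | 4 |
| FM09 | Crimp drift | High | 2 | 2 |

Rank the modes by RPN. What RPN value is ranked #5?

32

RPN = Severity × Occurrence × Detection:
  FM01: 6 × 4 × 4 = 96
  FM02: 1 × 3 × 9 = 27
  FM03: 6 × 9 × 8 = 432
  FM04: 4 × 3 × 2 = 24
  FM05: 1 × 8 × 4 = 32
  FM06: 9 × 2 × 8 = 144
  FM07: 7 × 5 × 8 = 280
  FM08: 1 × 1 × 4 = 4
  FM09: 7 × 2 × 2 = 28
Sorted descending: 432, 280, 144, 96, 32, 28, 27, 24, 4.
The fifth-highest RPN is 32 (FM05).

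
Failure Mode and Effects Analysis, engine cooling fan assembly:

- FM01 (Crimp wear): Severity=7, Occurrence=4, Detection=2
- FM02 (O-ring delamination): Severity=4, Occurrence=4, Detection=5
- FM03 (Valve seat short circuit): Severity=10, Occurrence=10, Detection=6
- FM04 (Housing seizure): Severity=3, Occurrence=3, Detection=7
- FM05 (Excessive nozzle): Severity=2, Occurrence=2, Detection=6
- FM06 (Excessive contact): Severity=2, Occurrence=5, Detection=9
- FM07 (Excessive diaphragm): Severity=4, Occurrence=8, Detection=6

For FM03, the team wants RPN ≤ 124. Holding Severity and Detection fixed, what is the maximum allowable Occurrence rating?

FM03: S=10, O=10, D=6 → current RPN = 600.
Fixed product = 60. Need 60 × O ≤ 124, so O ≤ 124/60 = 2.07.
Maximum integer Occurrence rating = 2 (gives RPN 120; O=3 would give 180 > 124).

2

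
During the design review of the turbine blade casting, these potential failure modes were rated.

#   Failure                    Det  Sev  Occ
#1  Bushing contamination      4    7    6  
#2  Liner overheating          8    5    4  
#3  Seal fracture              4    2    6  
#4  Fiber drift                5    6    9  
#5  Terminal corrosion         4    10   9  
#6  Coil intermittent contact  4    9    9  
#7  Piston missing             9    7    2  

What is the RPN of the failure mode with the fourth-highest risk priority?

RPN = Severity × Occurrence × Detection:
  #1: 7 × 6 × 4 = 168
  #2: 5 × 4 × 8 = 160
  #3: 2 × 6 × 4 = 48
  #4: 6 × 9 × 5 = 270
  #5: 10 × 9 × 4 = 360
  #6: 9 × 9 × 4 = 324
  #7: 7 × 2 × 9 = 126
Sorted descending: 360, 324, 270, 168, 160, 126, 48.
The fourth-highest RPN is 168 (#1).

168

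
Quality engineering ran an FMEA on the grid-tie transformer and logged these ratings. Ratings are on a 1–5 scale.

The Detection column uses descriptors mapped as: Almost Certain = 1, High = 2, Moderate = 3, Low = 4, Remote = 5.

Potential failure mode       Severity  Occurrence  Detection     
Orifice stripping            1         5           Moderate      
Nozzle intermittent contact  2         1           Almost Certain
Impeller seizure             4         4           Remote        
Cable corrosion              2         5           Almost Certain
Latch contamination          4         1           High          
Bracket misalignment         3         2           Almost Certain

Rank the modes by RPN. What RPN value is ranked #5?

RPN = Severity × Occurrence × Detection:
  Orifice stripping: 1 × 5 × 3 = 15
  Nozzle intermittent contact: 2 × 1 × 1 = 2
  Impeller seizure: 4 × 4 × 5 = 80
  Cable corrosion: 2 × 5 × 1 = 10
  Latch contamination: 4 × 1 × 2 = 8
  Bracket misalignment: 3 × 2 × 1 = 6
Sorted descending: 80, 15, 10, 8, 6, 2.
The fifth-highest RPN is 6 (Bracket misalignment).

6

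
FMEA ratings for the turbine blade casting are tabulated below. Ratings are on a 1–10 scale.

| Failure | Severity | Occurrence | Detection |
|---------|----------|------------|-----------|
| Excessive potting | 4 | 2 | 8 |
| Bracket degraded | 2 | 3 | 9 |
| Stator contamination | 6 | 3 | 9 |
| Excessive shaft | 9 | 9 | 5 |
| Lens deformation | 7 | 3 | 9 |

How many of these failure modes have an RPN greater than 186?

2

RPN = Severity × Occurrence × Detection:
  Excessive potting: 4 × 2 × 8 = 64
  Bracket degraded: 2 × 3 × 9 = 54
  Stator contamination: 6 × 3 × 9 = 162
  Excessive shaft: 9 × 9 × 5 = 405
  Lens deformation: 7 × 3 × 9 = 189
Modes with RPN > 186: Excessive shaft (405), Lens deformation (189) → 2.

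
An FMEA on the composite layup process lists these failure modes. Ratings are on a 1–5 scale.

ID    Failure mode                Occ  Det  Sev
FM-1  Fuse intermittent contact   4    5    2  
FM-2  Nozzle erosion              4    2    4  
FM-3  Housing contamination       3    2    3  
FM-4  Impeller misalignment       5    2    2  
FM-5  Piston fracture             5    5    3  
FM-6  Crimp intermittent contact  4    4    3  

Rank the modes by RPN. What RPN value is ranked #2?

RPN = Severity × Occurrence × Detection:
  FM-1: 2 × 4 × 5 = 40
  FM-2: 4 × 4 × 2 = 32
  FM-3: 3 × 3 × 2 = 18
  FM-4: 2 × 5 × 2 = 20
  FM-5: 3 × 5 × 5 = 75
  FM-6: 3 × 4 × 4 = 48
Sorted descending: 75, 48, 40, 32, 20, 18.
The second-highest RPN is 48 (FM-6).

48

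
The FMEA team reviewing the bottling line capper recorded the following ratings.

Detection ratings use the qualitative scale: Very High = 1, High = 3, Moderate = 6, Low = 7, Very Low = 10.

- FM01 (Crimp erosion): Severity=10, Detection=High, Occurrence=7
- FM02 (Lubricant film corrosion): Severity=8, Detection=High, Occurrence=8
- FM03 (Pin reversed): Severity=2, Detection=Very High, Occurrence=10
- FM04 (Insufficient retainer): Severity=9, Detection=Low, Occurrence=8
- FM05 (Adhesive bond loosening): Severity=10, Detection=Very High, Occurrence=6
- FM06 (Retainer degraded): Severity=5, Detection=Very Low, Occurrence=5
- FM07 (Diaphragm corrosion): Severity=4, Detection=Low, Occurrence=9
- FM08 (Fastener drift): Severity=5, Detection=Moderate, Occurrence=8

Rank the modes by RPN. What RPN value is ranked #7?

60

RPN = Severity × Occurrence × Detection:
  FM01: 10 × 7 × 3 = 210
  FM02: 8 × 8 × 3 = 192
  FM03: 2 × 10 × 1 = 20
  FM04: 9 × 8 × 7 = 504
  FM05: 10 × 6 × 1 = 60
  FM06: 5 × 5 × 10 = 250
  FM07: 4 × 9 × 7 = 252
  FM08: 5 × 8 × 6 = 240
Sorted descending: 504, 252, 250, 240, 210, 192, 60, 20.
The seventh-highest RPN is 60 (FM05).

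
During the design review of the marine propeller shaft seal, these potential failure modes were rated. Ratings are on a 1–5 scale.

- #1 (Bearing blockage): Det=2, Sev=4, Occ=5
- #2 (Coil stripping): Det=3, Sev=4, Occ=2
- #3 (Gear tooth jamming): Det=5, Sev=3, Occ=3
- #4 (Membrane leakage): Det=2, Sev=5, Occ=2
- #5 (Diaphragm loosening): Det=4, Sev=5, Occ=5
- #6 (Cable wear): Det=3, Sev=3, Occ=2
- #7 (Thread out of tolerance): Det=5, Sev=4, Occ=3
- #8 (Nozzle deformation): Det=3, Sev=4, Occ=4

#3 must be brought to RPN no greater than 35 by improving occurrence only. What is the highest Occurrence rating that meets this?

#3: S=3, O=3, D=5 → current RPN = 45.
Fixed product = 15. Need 15 × O ≤ 35, so O ≤ 35/15 = 2.33.
Maximum integer Occurrence rating = 2 (gives RPN 30; O=3 would give 45 > 35).

2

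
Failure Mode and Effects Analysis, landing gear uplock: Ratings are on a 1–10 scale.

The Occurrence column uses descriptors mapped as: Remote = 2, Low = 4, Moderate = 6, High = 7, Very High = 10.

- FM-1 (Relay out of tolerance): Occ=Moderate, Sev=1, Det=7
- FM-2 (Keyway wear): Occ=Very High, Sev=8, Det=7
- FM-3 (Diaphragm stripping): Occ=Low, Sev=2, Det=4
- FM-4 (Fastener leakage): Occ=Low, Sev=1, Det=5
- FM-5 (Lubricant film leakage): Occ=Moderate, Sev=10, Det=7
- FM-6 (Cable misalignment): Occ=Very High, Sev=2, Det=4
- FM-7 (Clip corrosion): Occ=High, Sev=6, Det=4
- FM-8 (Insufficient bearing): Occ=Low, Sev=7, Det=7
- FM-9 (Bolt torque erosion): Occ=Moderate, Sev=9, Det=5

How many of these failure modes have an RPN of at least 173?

RPN = Severity × Occurrence × Detection:
  FM-1: 1 × 6 × 7 = 42
  FM-2: 8 × 10 × 7 = 560
  FM-3: 2 × 4 × 4 = 32
  FM-4: 1 × 4 × 5 = 20
  FM-5: 10 × 6 × 7 = 420
  FM-6: 2 × 10 × 4 = 80
  FM-7: 6 × 7 × 4 = 168
  FM-8: 7 × 4 × 7 = 196
  FM-9: 9 × 6 × 5 = 270
Modes with RPN ≥ 173: FM-2 (560), FM-5 (420), FM-8 (196), FM-9 (270) → 4.

4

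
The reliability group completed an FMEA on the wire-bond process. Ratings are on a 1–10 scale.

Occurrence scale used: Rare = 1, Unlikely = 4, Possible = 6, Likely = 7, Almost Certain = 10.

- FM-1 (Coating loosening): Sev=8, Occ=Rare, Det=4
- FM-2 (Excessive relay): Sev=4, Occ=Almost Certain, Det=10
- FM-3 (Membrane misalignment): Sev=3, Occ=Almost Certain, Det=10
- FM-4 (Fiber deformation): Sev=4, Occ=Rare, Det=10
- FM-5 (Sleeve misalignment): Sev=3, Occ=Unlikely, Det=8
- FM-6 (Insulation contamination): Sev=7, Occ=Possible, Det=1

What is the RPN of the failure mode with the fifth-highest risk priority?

40

RPN = Severity × Occurrence × Detection:
  FM-1: 8 × 1 × 4 = 32
  FM-2: 4 × 10 × 10 = 400
  FM-3: 3 × 10 × 10 = 300
  FM-4: 4 × 1 × 10 = 40
  FM-5: 3 × 4 × 8 = 96
  FM-6: 7 × 6 × 1 = 42
Sorted descending: 400, 300, 96, 42, 40, 32.
The fifth-highest RPN is 40 (FM-4).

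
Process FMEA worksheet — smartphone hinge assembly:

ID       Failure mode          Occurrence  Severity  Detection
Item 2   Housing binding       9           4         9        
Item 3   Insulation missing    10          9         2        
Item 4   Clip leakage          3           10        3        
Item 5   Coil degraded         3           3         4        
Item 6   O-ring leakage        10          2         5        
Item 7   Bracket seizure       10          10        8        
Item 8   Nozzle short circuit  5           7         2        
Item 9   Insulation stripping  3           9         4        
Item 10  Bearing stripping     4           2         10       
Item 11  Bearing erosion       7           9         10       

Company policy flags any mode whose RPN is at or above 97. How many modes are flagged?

RPN = Severity × Occurrence × Detection:
  Item 2: 4 × 9 × 9 = 324
  Item 3: 9 × 10 × 2 = 180
  Item 4: 10 × 3 × 3 = 90
  Item 5: 3 × 3 × 4 = 36
  Item 6: 2 × 10 × 5 = 100
  Item 7: 10 × 10 × 8 = 800
  Item 8: 7 × 5 × 2 = 70
  Item 9: 9 × 3 × 4 = 108
  Item 10: 2 × 4 × 10 = 80
  Item 11: 9 × 7 × 10 = 630
Modes with RPN ≥ 97: Item 2 (324), Item 3 (180), Item 6 (100), Item 7 (800), Item 9 (108), Item 11 (630) → 6.

6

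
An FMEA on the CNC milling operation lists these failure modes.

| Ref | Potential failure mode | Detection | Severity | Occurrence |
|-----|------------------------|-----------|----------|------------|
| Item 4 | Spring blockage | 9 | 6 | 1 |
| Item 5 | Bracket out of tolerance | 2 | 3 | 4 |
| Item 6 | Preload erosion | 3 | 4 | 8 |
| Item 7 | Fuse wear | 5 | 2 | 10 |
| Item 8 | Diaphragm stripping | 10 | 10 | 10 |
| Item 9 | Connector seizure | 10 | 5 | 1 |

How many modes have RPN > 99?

2

RPN = Severity × Occurrence × Detection:
  Item 4: 6 × 1 × 9 = 54
  Item 5: 3 × 4 × 2 = 24
  Item 6: 4 × 8 × 3 = 96
  Item 7: 2 × 10 × 5 = 100
  Item 8: 10 × 10 × 10 = 1000
  Item 9: 5 × 1 × 10 = 50
Modes with RPN > 99: Item 7 (100), Item 8 (1000) → 2.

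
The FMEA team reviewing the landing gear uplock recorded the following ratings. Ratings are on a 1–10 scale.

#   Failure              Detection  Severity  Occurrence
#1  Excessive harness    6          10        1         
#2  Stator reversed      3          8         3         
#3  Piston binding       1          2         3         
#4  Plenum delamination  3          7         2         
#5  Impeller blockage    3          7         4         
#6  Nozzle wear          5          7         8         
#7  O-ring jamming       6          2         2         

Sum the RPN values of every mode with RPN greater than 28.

RPN = Severity × Occurrence × Detection:
  #1: 10 × 1 × 6 = 60
  #2: 8 × 3 × 3 = 72
  #3: 2 × 3 × 1 = 6
  #4: 7 × 2 × 3 = 42
  #5: 7 × 4 × 3 = 84
  #6: 7 × 8 × 5 = 280
  #7: 2 × 2 × 6 = 24
RPN > 28: #1 (60), #2 (72), #4 (42), #5 (84), #6 (280).
Sum: 60 + 72 + 42 + 84 + 280 = 538.

538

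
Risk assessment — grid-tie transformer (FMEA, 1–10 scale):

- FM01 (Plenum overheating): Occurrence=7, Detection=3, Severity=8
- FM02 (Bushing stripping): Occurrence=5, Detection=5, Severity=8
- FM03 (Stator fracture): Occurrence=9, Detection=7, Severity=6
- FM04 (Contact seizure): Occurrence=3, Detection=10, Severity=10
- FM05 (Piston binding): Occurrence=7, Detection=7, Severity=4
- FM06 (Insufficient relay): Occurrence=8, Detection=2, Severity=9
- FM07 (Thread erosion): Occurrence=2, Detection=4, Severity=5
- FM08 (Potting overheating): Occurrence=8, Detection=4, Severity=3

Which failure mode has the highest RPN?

RPN = Severity × Occurrence × Detection:
  FM01: 8 × 7 × 3 = 168
  FM02: 8 × 5 × 5 = 200
  FM03: 6 × 9 × 7 = 378
  FM04: 10 × 3 × 10 = 300
  FM05: 4 × 7 × 7 = 196
  FM06: 9 × 8 × 2 = 144
  FM07: 5 × 2 × 4 = 40
  FM08: 3 × 8 × 4 = 96
Highest RPN is 378 → FM03.

FM03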